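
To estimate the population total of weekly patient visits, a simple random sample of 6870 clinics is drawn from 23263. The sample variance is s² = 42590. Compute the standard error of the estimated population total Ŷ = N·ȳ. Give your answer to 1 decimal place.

48622.5

Var(Ŷ) = N²·Var(ȳ) = N²·(1 − n/N)·s²/n.
f = 6870/23263 = 0.29531875; Var(ȳ) = 0.70468125·42590/6870 = 4.3686135.
Var(Ŷ) = 23263² · 4.3686135 = 2.3641502 × 10^9.
SE(Ŷ) = √(2.3641502 × 10^9) = 48622.5.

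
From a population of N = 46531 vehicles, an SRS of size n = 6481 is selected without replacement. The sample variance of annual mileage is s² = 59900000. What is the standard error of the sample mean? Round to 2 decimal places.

Under SRS without replacement, Var(ȳ) = (1 − f)·s²/n with f = n/N = 6481/46531 = 0.13928349.
Var(ȳ) = (1 − 0.13928349)·59900000/6481 = 0.86071651·9242.4009 = 7955.087.
SE(ȳ) = √(7955.087) = 89.19.

89.19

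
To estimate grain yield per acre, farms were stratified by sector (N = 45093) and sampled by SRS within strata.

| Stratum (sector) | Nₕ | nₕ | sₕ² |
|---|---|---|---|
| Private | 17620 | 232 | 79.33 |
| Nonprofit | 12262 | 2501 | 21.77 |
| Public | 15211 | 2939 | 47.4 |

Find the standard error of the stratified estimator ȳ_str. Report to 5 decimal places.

0.23133

Var(ȳ_str) = Σₕ Wₕ²(1 − fₕ)sₕ²/nₕ with Wₕ = Nₕ/N, N = 45093.
Private: Wₕ = 0.39074801; term = 0.39074801²·(1 − 0.01316686)·79.33/232 = 0.051521292.
Nonprofit: Wₕ = 0.27192691; term = 0.27192691²·(1 − 0.20396346)·21.77/2501 = 5.1236812 × 10^-4.
Public: Wₕ = 0.33732508; term = 0.33732508²·(1 − 0.19321544)·47.4/2939 = 0.0014805859.
Sum = 0.053514246.
SE = √(0.053514246) = 0.23133.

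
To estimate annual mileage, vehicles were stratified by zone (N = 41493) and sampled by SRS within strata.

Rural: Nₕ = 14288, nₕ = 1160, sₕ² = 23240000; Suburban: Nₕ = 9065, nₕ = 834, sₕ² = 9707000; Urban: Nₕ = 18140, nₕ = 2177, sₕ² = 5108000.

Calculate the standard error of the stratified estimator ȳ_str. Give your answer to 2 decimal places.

Var(ȳ_str) = Σₕ Wₕ²(1 − fₕ)sₕ²/nₕ with Wₕ = Nₕ/N, N = 41493.
Rural: Wₕ = 0.34434724; term = 0.34434724²·(1 − 0.08118701)·23240000/1160 = 2182.7222.
Suburban: Wₕ = 0.21847059; term = 0.21847059²·(1 − 0.09200221)·9707000/834 = 504.417.
Urban: Wₕ = 0.43718218; term = 0.43718218²·(1 − 0.12001103)·5108000/2177 = 394.63408.
Sum = 3081.7733.
SE = √(3081.7733) = 55.51.

55.51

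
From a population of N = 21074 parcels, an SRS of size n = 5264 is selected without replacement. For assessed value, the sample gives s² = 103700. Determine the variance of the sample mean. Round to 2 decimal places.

14.78

Under SRS without replacement, Var(ȳ) = (1 − f)·s²/n with f = n/N = 5264/21074 = 0.24978647.
Var(ȳ) = (1 − 0.24978647)·103700/5264 = 0.75021353·19.699848 = 14.779093.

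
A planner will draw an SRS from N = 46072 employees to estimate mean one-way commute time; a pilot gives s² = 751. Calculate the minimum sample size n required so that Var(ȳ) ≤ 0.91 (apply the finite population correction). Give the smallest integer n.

811

Without fpc, n₀ = s²/D = 751/0.91 = 825.2747.
With fpc, (1 − n/N)·s²/n ≤ D requires n ≥ n₀/(1 + n₀/N) = 825.2747/(1 + 825.2747/46072) = 810.7519.
Rounding up, n = 811.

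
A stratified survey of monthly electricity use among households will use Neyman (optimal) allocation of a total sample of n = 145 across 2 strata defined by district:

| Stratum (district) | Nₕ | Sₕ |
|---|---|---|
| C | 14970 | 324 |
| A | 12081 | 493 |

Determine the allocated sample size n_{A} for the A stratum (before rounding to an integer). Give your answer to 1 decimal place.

79.9

Neyman allocation: nₕ = n·NₕSₕ / Σⱼ NⱼSⱼ.
Σ NⱼSⱼ = 14970·324 + 12081·493 = 1.0806213 × 10^7.
n_{A} = 145·12081·493 / (1.0806213 × 10^7) = 79.9.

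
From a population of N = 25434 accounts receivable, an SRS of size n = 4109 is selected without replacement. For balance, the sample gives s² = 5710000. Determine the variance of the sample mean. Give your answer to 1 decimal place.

1165.1

Under SRS without replacement, Var(ȳ) = (1 − f)·s²/n with f = n/N = 4109/25434 = 0.16155540.
Var(ȳ) = (1 − 0.16155540)·5710000/4109 = 0.83844460·1389.6325 = 1165.1299.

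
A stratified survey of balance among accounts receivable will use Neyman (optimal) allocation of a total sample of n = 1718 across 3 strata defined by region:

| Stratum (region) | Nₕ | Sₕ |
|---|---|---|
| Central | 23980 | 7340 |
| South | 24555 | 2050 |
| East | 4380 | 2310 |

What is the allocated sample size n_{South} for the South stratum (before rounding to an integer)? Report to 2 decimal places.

365.72

Neyman allocation: nₕ = n·NₕSₕ / Σⱼ NⱼSⱼ.
Σ NⱼSⱼ = 23980·7340 + 24555·2050 + 4380·2310 = 2.3646875 × 10^8.
n_{South} = 1718·24555·2050 / (2.3646875 × 10^8) = 365.72.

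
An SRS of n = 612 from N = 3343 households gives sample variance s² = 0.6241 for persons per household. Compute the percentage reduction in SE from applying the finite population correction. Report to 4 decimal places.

f = n/N = 612/3343 = 0.18306910.
SE_no-fpc = √(s²/n) = 0.031933857; SE_fpc = √((1−f)s²/n) = 0.028863171.
Ratio = √(1−f) = 0.90384230. Reduction = 100·(1 − 0.90384230) = 9.6158%.

9.6158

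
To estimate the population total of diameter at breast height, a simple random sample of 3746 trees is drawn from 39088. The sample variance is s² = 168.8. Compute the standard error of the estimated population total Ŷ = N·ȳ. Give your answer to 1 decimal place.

7889.9

Var(Ŷ) = N²·Var(ȳ) = N²·(1 − n/N)·s²/n.
f = 3746/39088 = 0.09583504; Var(ȳ) = 0.90416496·168.8/3746 = 0.040742938.
Var(Ŷ) = 39088² · 0.040742938 = 6.2249984 × 10^7.
SE(Ŷ) = √(6.2249984 × 10^7) = 7889.9.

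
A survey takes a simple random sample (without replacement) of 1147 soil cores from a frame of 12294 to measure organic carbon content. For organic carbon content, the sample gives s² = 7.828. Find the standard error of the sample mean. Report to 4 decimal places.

0.0787

Under SRS without replacement, Var(ȳ) = (1 − f)·s²/n with f = n/N = 1147/12294 = 0.09329754.
Var(ȳ) = (1 − 0.09329754)·7.828/1147 = 0.90670246·0.0068247602 = 0.0061880269.
SE(ȳ) = √(0.0061880269) = 0.0787.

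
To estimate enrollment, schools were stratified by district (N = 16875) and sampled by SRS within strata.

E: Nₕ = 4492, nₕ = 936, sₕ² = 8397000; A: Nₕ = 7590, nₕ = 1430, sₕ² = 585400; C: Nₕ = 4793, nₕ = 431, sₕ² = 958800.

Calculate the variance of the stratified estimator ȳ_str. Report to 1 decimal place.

Var(ȳ_str) = Σₕ Wₕ²(1 − fₕ)sₕ²/nₕ with Wₕ = Nₕ/N, N = 16875.
E: Wₕ = 0.26619259; term = 0.26619259²·(1 − 0.20837044)·8397000/936 = 503.22504.
A: Wₕ = 0.44977778; term = 0.44977778²·(1 − 0.18840580)·585400/1430 = 67.212741.
C: Wₕ = 0.28402963; term = 0.28402963²·(1 − 0.08992280)·958800/431 = 163.32636.
Sum = 733.76414.

733.8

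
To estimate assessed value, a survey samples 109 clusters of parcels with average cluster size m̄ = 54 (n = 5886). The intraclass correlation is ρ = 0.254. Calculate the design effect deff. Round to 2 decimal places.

deff = 1 + (54 − 1)·0.254 = 1 + 13.462 = 14.462.

14.46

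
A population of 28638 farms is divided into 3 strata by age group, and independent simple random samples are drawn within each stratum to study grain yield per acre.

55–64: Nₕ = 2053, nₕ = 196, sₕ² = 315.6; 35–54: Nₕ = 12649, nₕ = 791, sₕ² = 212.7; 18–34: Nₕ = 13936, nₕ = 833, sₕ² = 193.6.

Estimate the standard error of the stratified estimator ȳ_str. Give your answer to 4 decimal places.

0.3293

Var(ȳ_str) = Σₕ Wₕ²(1 − fₕ)sₕ²/nₕ with Wₕ = Nₕ/N, N = 28638.
55–64: Wₕ = 0.07168797; term = 0.07168797²·(1 − 0.09547004)·315.6/196 = 0.0074850793.
35–54: Wₕ = 0.44168587; term = 0.44168587²·(1 − 0.06253459)·212.7/791 = 0.049178273.
18–34: Wₕ = 0.48662616; term = 0.48662616²·(1 − 0.05977325)·193.6/833 = 0.051746843.
Sum = 0.1084102.
SE = √(0.1084102) = 0.3293.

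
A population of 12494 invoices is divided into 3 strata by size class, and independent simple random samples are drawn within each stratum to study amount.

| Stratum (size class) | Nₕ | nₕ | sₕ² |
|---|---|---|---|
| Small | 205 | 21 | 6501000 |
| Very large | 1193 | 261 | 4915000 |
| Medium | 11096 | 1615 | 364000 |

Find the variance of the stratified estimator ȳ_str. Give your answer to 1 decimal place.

Var(ȳ_str) = Σₕ Wₕ²(1 − fₕ)sₕ²/nₕ with Wₕ = Nₕ/N, N = 12494.
Small: Wₕ = 0.01640788; term = 0.01640788²·(1 − 0.10243902)·6501000/21 = 74.804815.
Very large: Wₕ = 0.09548583; term = 0.09548583²·(1 − 0.21877619)·4915000/261 = 134.13323.
Medium: Wₕ = 0.88810629; term = 0.88810629²·(1 − 0.14554795)·364000/1615 = 151.89604.
Sum = 360.83409.

360.8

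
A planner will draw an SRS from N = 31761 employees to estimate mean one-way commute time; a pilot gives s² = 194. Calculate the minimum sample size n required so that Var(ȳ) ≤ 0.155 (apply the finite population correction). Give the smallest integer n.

Without fpc, n₀ = s²/D = 194/0.155 = 1251.6129.
With fpc, (1 − n/N)·s²/n ≤ D requires n ≥ n₀/(1 + n₀/N) = 1251.6129/(1 + 1251.6129/31761) = 1204.1603.
Rounding up, n = 1205.

1205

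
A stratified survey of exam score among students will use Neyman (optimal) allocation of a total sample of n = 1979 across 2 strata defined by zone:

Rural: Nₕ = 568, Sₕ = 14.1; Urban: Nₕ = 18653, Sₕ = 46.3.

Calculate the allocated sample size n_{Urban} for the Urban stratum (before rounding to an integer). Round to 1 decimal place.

1960.8

Neyman allocation: nₕ = n·NₕSₕ / Σⱼ NⱼSⱼ.
Σ NⱼSⱼ = 568·14.1 + 18653·46.3 = 871642.7.
n_{Urban} = 1979·18653·46.3 / 871642.7 = 1960.8.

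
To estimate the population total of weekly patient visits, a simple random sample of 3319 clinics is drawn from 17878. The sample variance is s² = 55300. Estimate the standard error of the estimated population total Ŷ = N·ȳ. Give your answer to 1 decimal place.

Var(Ŷ) = N²·Var(ȳ) = N²·(1 − n/N)·s²/n.
f = 3319/17878 = 0.18564716; Var(ȳ) = 0.81435284·55300/3319 = 13.568458.
Var(Ŷ) = 17878² · 13.568458 = 4.3367897 × 10^9.
SE(Ŷ) = √(4.3367897 × 10^9) = 65854.3.

65854.3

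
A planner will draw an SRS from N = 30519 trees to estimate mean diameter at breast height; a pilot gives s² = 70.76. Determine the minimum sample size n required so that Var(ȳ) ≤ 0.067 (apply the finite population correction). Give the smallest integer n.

Without fpc, n₀ = s²/D = 70.76/0.067 = 1056.1194.
With fpc, (1 − n/N)·s²/n ≤ D requires n ≥ n₀/(1 + n₀/N) = 1056.1194/(1 + 1056.1194/30519) = 1020.7945.
Rounding up, n = 1021.

1021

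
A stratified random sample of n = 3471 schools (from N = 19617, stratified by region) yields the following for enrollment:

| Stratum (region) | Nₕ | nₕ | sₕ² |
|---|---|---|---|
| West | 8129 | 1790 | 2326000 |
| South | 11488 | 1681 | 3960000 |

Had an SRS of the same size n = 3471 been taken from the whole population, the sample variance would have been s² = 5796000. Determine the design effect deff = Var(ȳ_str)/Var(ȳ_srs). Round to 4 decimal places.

Var(ȳ_str) = Σ Wₕ²(1−fₕ)sₕ²/nₕ with Wₕ = Nₕ/19617:
  West: (8129/19617)²·(1−1790/8129)·2326000/1790 = 174.00005
  South: (11488/19617)²·(1−1681/11488)·3960000/1681 = 689.67247
  → Var(ȳ_str) = 863.67252.
Var(ȳ_srs) = (1 − 3471/19617)·5796000/3471 = 1374.3778.
deff = 863.67252 / 1374.3778 = 0.6284.

0.6284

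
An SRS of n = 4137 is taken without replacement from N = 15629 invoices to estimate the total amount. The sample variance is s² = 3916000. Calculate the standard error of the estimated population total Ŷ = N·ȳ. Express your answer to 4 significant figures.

Var(Ŷ) = N²·Var(ȳ) = N²·(1 − n/N)·s²/n.
f = 4137/15629 = 0.26470024; Var(ȳ) = 0.73529976·3916000/4137 = 696.01979.
Var(Ŷ) = 15629² · 696.01979 = 1.7001372 × 10^11.
SE(Ŷ) = √(1.7001372 × 10^11) = 412300.

412300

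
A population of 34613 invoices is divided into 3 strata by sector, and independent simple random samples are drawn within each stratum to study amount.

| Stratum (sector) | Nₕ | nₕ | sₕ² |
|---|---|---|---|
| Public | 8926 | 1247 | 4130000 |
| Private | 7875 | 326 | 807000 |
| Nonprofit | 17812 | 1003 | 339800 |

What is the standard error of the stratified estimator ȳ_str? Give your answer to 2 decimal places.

Var(ȳ_str) = Σₕ Wₕ²(1 − fₕ)sₕ²/nₕ with Wₕ = Nₕ/N, N = 34613.
Public: Wₕ = 0.25787999; term = 0.25787999²·(1 − 0.13970423)·4130000/1247 = 189.48143.
Private: Wₕ = 0.22751567; term = 0.22751567²·(1 − 0.04139683)·807000/326 = 122.83367.
Nonprofit: Wₕ = 0.51460434; term = 0.51460434²·(1 − 0.05631035)·339800/1003 = 84.663949.
Sum = 396.97905.
SE = √(396.97905) = 19.92.

19.92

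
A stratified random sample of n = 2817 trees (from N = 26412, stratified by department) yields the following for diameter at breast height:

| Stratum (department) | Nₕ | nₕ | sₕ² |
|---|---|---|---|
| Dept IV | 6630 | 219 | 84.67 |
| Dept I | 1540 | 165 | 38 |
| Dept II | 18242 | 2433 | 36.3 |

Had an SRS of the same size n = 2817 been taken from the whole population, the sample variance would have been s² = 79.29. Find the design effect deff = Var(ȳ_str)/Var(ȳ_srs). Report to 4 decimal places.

Var(ȳ_str) = Σ Wₕ²(1−fₕ)sₕ²/nₕ with Wₕ = Nₕ/26412:
  Dept IV: (6630/26412)²·(1−219/6630)·84.67/219 = 0.023557119
  Dept I: (1540/26412)²·(1−165/1540)·38/165 = 6.9906972 × 10^-4
  Dept II: (18242/26412)²·(1−2433/18242)·36.3/2433 = 0.0061679208
  → Var(ȳ_str) = 0.03042411.
Var(ȳ_srs) = (1 − 2817/26412)·79.29/2817 = 0.02514492.
deff = 0.03042411 / 0.02514492 = 1.2100.

1.2100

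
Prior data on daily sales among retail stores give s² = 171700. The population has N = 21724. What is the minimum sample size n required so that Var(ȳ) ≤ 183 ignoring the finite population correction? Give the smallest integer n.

Without fpc, n₀ = s²/D = 171700/183 = 938.2514.
Rounding up, n = 939.

939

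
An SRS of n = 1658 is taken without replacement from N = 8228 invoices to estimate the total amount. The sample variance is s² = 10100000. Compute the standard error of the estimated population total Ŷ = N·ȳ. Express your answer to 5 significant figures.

Var(Ŷ) = N²·Var(ȳ) = N²·(1 − n/N)·s²/n.
f = 1658/8228 = 0.20150705; Var(ȳ) = 0.79849295·10100000/1658 = 4864.1609.
Var(Ŷ) = 8228² · 4864.1609 = 3.2930362 × 10^11.
SE(Ŷ) = √(3.2930362 × 10^11) = 573850.

573850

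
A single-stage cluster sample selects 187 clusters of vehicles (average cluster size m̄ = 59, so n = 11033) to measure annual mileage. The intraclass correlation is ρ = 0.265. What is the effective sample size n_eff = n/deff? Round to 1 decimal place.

674.0

deff = 1 + (59 − 1)·0.265 = 1 + 15.37 = 16.37.
n_eff = 11033 / 16.37 = 674.0.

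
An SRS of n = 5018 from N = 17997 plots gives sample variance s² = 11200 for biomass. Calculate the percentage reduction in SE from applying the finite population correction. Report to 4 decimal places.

f = n/N = 5018/17997 = 0.27882425.
SE_no-fpc = √(s²/n) = 1.4939762; SE_fpc = √((1−f)s²/n) = 1.2687155.
Ratio = √(1−f) = 0.84922067. Reduction = 100·(1 − 0.84922067) = 15.0779%.

15.0779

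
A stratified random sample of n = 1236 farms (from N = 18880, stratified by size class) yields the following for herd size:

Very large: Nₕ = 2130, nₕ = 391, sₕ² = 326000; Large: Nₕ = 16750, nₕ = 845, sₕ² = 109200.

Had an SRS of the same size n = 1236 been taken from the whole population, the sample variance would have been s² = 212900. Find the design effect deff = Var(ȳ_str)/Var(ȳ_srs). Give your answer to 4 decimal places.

0.6538

Var(ȳ_str) = Σ Wₕ²(1−fₕ)sₕ²/nₕ with Wₕ = Nₕ/18880:
  Very large: (2130/18880)²·(1−391/2130)·326000/391 = 8.6639522
  Large: (16750/18880)²·(1−845/16750)·109200/845 = 96.585167
  → Var(ȳ_str) = 105.24912.
Var(ȳ_srs) = (1 − 1236/18880)·212900/1236 = 160.97271.
deff = 105.24912 / 160.97271 = 0.6538.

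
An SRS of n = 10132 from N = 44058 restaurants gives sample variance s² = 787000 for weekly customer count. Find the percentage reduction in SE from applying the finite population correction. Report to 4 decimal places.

12.2486

f = n/N = 10132/44058 = 0.22996959.
SE_no-fpc = √(s²/n) = 8.8133248; SE_fpc = √((1−f)s²/n) = 7.7338139.
Ratio = √(1−f) = 0.87751377. Reduction = 100·(1 − 0.87751377) = 12.2486%.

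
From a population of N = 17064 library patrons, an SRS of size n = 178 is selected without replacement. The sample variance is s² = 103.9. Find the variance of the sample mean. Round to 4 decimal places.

0.5776

Under SRS without replacement, Var(ȳ) = (1 − f)·s²/n with f = n/N = 178/17064 = 0.01043132.
Var(ȳ) = (1 − 0.01043132)·103.9/178 = 0.98956868·0.58370787 = 0.57761902.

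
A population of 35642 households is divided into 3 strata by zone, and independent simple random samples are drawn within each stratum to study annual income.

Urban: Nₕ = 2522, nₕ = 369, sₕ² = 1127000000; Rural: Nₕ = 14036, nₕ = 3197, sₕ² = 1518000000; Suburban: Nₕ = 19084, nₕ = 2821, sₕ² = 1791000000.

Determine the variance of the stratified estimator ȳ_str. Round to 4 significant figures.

Var(ȳ_str) = Σₕ Wₕ²(1 − fₕ)sₕ²/nₕ with Wₕ = Nₕ/N, N = 35642.
Urban: Wₕ = 0.07075922; term = 0.07075922²·(1 − 0.14631245)·1127000000/369 = 13054.569.
Rural: Wₕ = 0.39380506; term = 0.39380506²·(1 − 0.22777144)·1518000000/3197 = 56864.023.
Suburban: Wₕ = 0.53543572; term = 0.53543572²·(1 − 0.14782016)·1791000000/2821 = 155109.51.
Sum = 225028.1.

225000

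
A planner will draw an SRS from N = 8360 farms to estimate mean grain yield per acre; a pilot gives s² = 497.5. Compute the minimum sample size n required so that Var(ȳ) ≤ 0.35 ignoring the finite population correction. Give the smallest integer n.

Without fpc, n₀ = s²/D = 497.5/0.35 = 1421.4286.
Rounding up, n = 1422.

1422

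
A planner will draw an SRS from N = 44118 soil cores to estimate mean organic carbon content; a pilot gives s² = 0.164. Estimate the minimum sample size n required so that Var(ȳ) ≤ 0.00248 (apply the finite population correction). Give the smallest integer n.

Without fpc, n₀ = s²/D = 0.164/0.00248 = 66.1290.
With fpc, (1 − n/N)·s²/n ≤ D requires n ≥ n₀/(1 + n₀/N) = 66.1290/(1 + 66.1290/44118) = 66.0300.
Rounding up, n = 67.

67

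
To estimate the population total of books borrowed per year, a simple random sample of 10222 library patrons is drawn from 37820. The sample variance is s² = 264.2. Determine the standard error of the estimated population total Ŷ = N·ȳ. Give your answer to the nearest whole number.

Var(Ŷ) = N²·Var(ȳ) = N²·(1 − n/N)·s²/n.
f = 10222/37820 = 0.27028027; Var(ȳ) = 0.72971973·264.2/10222 = 0.018860492.
Var(Ŷ) = 37820² · 0.018860492 = 2.697715 × 10^7.
SE(Ŷ) = √(2.697715 × 10^7) = 5194.

5194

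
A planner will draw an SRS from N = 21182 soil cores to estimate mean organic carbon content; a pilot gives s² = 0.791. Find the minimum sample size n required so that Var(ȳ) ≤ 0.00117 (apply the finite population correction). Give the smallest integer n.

Without fpc, n₀ = s²/D = 0.791/0.00117 = 676.0684.
With fpc, (1 − n/N)·s²/n ≤ D requires n ≥ n₀/(1 + n₀/N) = 676.0684/(1 + 676.0684/21182) = 655.1577.
Rounding up, n = 656.

656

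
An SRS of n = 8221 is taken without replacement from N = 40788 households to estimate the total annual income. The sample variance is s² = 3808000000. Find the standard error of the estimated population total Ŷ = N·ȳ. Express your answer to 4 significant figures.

Var(Ŷ) = N²·Var(ȳ) = N²·(1 − n/N)·s²/n.
f = 8221/40788 = 0.20155438; Var(ȳ) = 0.79844562·3808000000/8221 = 369843.2.
Var(Ŷ) = 40788² · 369843.2 = 6.1529369 × 10^14.
SE(Ŷ) = √(6.1529369 × 10^14) = 2.481 × 10^7.

2.481 × 10^7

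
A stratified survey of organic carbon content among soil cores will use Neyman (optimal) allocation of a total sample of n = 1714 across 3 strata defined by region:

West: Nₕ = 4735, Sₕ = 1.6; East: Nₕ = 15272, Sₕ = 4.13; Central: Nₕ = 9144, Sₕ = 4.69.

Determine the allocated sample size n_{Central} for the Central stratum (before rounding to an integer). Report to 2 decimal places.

647.43

Neyman allocation: nₕ = n·NₕSₕ / Σⱼ NⱼSⱼ.
Σ NⱼSⱼ = 4735·1.6 + 15272·4.13 + 9144·4.69 = 113534.72.
n_{Central} = 1714·9144·4.69 / 113534.72 = 647.43.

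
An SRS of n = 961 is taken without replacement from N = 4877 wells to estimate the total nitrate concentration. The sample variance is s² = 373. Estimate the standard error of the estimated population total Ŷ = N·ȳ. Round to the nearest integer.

Var(Ŷ) = N²·Var(ȳ) = N²·(1 − n/N)·s²/n.
f = 961/4877 = 0.19704737; Var(ȳ) = 0.80295263·373/961 = 0.31165591.
Var(Ŷ) = 4877² · 0.31165591 = 7.412776 × 10^6.
SE(Ŷ) = √(7.412776 × 10^6) = 2723.

2723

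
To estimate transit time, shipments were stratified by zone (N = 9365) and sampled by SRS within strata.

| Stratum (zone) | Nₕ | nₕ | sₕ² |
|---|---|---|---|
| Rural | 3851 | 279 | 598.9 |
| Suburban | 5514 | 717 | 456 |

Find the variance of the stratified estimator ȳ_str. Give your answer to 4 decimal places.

Var(ȳ_str) = Σₕ Wₕ²(1 − fₕ)sₕ²/nₕ with Wₕ = Nₕ/N, N = 9365.
Rural: Wₕ = 0.41121196; term = 0.41121196²·(1 − 0.07244871)·598.9/279 = 0.3366817.
Suburban: Wₕ = 0.58878804; term = 0.58878804²·(1 − 0.13003264)·456/717 = 0.19180795.
Sum = 0.52848965.

0.5285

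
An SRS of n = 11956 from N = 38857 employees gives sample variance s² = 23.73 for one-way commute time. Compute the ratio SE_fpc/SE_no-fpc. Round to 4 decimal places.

f = n/N = 11956/38857 = 0.30769231.
SE_no-fpc = √(s²/n) = 0.044550842; SE_fpc = √((1−f)s²/n) = 0.037068541.
Ratio = √(1−f) = 0.83205029.

0.8321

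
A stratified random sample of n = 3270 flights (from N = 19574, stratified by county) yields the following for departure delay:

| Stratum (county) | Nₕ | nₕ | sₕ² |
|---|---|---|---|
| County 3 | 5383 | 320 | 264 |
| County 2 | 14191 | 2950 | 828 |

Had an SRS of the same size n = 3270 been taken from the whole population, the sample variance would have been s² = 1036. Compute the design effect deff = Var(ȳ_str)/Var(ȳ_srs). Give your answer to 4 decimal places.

Var(ȳ_str) = Σ Wₕ²(1−fₕ)sₕ²/nₕ with Wₕ = Nₕ/19574:
  County 3: (5383/19574)²·(1−320/5383)·264/320 = 0.058684997
  County 2: (14191/19574)²·(1−2950/14191)·828/2950 = 0.11686033
  → Var(ȳ_str) = 0.17554533.
Var(ȳ_srs) = (1 − 3270/19574)·1036/3270 = 0.26389222.
deff = 0.17554533 / 0.26389222 = 0.6652.

0.6652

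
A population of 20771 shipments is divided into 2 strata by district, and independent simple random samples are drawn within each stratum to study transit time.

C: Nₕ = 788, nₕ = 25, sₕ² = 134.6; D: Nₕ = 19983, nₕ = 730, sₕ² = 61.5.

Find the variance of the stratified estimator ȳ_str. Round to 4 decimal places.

0.0826

Var(ȳ_str) = Σₕ Wₕ²(1 − fₕ)sₕ²/nₕ with Wₕ = Nₕ/N, N = 20771.
C: Wₕ = 0.03793751; term = 0.03793751²·(1 − 0.03172589)·134.6/25 = 0.0075031045.
D: Wₕ = 0.96206249; term = 0.96206249²·(1 − 0.03653105)·61.5/730 = 0.075127086.
Sum = 0.082630191.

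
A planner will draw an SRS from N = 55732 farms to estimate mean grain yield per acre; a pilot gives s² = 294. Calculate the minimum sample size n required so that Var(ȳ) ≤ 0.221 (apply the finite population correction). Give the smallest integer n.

Without fpc, n₀ = s²/D = 294/0.221 = 1330.3167.
With fpc, (1 − n/N)·s²/n ≤ D requires n ≥ n₀/(1 + n₀/N) = 1330.3167/(1 + 1330.3167/55732) = 1299.3025.
Rounding up, n = 1300.

1300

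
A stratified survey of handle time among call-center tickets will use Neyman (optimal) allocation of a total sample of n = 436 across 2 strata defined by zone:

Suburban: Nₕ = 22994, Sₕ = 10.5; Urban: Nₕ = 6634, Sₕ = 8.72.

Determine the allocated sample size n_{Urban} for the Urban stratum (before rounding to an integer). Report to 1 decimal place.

84.3

Neyman allocation: nₕ = n·NₕSₕ / Σⱼ NⱼSⱼ.
Σ NⱼSⱼ = 22994·10.5 + 6634·8.72 = 299285.48.
n_{Urban} = 436·6634·8.72 / 299285.48 = 84.3.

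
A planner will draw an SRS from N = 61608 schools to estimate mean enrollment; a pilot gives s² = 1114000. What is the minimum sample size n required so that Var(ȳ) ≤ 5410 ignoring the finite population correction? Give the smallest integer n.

206

Without fpc, n₀ = s²/D = 1114000/5410 = 205.9150.
Rounding up, n = 206.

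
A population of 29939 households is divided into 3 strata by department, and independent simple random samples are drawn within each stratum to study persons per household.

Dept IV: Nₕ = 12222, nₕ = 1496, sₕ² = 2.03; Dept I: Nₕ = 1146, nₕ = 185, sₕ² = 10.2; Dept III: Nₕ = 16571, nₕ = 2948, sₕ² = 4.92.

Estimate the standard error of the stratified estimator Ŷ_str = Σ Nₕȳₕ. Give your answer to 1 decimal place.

Var(Ŷ_str) = Σₕ Nₕ²(1 − fₕ)sₕ²/nₕ.
Dept IV: 12222²·(1 − 1496/12222)·2.03/1496 = 177887.13.
Dept I: 1146²·(1 − 185/1146)·10.2/185 = 60720.655.
Dept III: 16571²·(1 − 2948/16571)·4.92/2948 = 376755.06.
Sum = 615362.85.
SE = √(615362.85) = 784.5.

784.5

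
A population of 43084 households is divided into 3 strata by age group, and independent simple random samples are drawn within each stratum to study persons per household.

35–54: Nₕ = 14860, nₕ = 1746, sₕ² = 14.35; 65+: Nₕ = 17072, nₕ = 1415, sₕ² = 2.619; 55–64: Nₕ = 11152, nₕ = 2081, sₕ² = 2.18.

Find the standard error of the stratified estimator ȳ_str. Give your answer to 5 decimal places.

Var(ȳ_str) = Σₕ Wₕ²(1 − fₕ)sₕ²/nₕ with Wₕ = Nₕ/N, N = 43084.
35–54: Wₕ = 0.34490762; term = 0.34490762²·(1 − 0.11749664)·14.35/1746 = 8.628387 × 10^-4.
65+: Wₕ = 0.39624919; term = 0.39624919²·(1 − 0.08288425)·2.619/1415 = 2.6652624 × 10^-4.
55–64: Wₕ = 0.25884319; term = 0.25884319²·(1 − 0.18660330)·2.18/2081 = 5.7090035 × 10^-5.
Sum = 0.001186455.
SE = √(0.001186455) = 0.03444.

0.03444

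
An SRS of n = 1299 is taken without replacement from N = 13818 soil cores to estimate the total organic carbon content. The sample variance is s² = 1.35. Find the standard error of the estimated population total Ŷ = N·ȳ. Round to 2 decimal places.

424.00

Var(Ŷ) = N²·Var(ȳ) = N²·(1 − n/N)·s²/n.
f = 1299/13818 = 0.09400782; Var(ȳ) = 0.90599218·1.35/1299 = 9.4156232 × 10^-4.
Var(Ŷ) = 13818² · (9.4156232 × 10^-4) = 179779.2.
SE(Ŷ) = √(179779.2) = 424.00.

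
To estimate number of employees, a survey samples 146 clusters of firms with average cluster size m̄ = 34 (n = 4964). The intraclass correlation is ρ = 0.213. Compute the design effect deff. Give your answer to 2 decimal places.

deff = 1 + (34 − 1)·0.213 = 1 + 7.029 = 8.029.

8.03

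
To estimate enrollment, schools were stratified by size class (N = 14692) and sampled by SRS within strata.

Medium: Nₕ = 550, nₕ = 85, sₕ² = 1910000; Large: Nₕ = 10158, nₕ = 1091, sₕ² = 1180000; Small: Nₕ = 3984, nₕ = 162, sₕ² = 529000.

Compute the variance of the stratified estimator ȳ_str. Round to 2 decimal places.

718.47

Var(ȳ_str) = Σₕ Wₕ²(1 − fₕ)sₕ²/nₕ with Wₕ = Nₕ/N, N = 14692.
Medium: Wₕ = 0.03743534; term = 0.03743534²·(1 − 0.15454545)·1910000/85 = 26.62369.
Large: Wₕ = 0.69139668; term = 0.69139668²·(1 − 0.10740303)·1180000/1091 = 461.49526.
Small: Wₕ = 0.27116798; term = 0.27116798²·(1 − 0.04066265)·529000/162 = 230.35033.
Sum = 718.46928.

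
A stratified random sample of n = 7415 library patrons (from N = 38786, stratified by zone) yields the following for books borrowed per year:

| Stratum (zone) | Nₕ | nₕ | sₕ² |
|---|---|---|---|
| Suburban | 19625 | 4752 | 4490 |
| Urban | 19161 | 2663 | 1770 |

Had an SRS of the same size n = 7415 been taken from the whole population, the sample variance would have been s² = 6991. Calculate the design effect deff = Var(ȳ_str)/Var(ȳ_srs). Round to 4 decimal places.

Var(ȳ_str) = Σ Wₕ²(1−fₕ)sₕ²/nₕ with Wₕ = Nₕ/38786:
  Suburban: (19625/38786)²·(1−4752/19625)·4490/4752 = 0.18332773
  Urban: (19161/38786)²·(1−2663/19161)·1770/2663 = 0.1396695
  → Var(ȳ_str) = 0.32299723.
Var(ȳ_srs) = (1 − 7415/38786)·6991/7415 = 0.76257316.
deff = 0.32299723 / 0.76257316 = 0.4236.

0.4236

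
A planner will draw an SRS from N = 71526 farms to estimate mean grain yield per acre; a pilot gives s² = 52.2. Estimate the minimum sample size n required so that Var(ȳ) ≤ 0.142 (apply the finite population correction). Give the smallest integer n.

366

Without fpc, n₀ = s²/D = 52.2/0.142 = 367.6056.
With fpc, (1 − n/N)·s²/n ≤ D requires n ≥ n₀/(1 + n₀/N) = 367.6056/(1 + 367.6056/71526) = 365.7260.
Rounding up, n = 366.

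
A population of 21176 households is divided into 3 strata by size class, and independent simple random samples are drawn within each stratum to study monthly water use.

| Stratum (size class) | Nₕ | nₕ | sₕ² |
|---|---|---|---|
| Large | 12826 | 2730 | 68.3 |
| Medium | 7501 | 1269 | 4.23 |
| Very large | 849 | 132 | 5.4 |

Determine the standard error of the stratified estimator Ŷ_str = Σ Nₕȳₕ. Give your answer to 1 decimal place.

Var(Ŷ_str) = Σₕ Nₕ²(1 − fₕ)sₕ²/nₕ.
Large: 12826²·(1 − 2730/12826)·68.3/2730 = 3.239654 × 10^6.
Medium: 7501²·(1 − 1269/7501)·4.23/1269 = 155820.77.
Very large: 849²·(1 − 132/849)·5.4/132 = 24902.714.
Sum = 3.4203775 × 10^6.
SE = √(3.4203775 × 10^6) = 1849.4.

1849.4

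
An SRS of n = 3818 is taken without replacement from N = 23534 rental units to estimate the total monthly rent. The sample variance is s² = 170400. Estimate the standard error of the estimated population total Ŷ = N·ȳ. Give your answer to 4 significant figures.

143900

Var(Ŷ) = N²·Var(ȳ) = N²·(1 − n/N)·s²/n.
f = 3818/23534 = 0.16223336; Var(ȳ) = 0.83776664·170400/3818 = 37.390109.
Var(Ŷ) = 23534² · 37.390109 = 2.070848 × 10^10.
SE(Ŷ) = √(2.070848 × 10^10) = 143900.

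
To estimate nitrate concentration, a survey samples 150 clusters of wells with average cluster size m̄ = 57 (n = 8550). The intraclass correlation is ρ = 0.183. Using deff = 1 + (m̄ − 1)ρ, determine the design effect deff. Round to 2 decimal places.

11.25

deff = 1 + (57 − 1)·0.183 = 1 + 10.248 = 11.248.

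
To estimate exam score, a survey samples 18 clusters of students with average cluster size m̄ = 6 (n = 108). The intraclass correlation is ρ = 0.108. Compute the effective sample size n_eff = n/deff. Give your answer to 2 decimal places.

70.13

deff = 1 + (6 − 1)·0.108 = 1 + 0.54 = 1.54.
n_eff = 108 / 1.54 = 70.13.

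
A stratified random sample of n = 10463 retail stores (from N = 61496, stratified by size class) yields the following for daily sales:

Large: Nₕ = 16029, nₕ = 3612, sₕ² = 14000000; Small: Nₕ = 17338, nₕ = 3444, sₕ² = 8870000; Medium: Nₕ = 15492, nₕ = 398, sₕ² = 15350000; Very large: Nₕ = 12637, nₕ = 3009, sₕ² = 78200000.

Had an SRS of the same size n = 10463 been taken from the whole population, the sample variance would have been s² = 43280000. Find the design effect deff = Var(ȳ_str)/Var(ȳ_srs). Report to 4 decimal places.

1.0455

Var(ȳ_str) = Σ Wₕ²(1−fₕ)sₕ²/nₕ with Wₕ = Nₕ/61496:
  Large: (16029/61496)²·(1−3612/16029)·14000000/3612 = 203.99037
  Small: (17338/61496)²·(1−3444/17338)·8870000/3444 = 164.05635
  Medium: (15492/61496)²·(1−398/15492)·15350000/398 = 2384.753
  Very large: (12637/61496)²·(1−3009/12637)·78200000/3009 = 836.1244
  → Var(ȳ_str) = 3588.9241.
Var(ȳ_srs) = (1 − 10463/61496)·43280000/10463 = 3432.6953.
deff = 3588.9241 / 3432.6953 = 1.0455.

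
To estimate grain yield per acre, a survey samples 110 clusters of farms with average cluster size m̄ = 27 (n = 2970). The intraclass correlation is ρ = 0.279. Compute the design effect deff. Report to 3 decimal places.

deff = 1 + (27 − 1)·0.279 = 1 + 7.254 = 8.254.

8.254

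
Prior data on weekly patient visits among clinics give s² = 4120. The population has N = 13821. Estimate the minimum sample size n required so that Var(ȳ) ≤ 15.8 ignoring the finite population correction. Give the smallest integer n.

Without fpc, n₀ = s²/D = 4120/15.8 = 260.7595.
Rounding up, n = 261.

261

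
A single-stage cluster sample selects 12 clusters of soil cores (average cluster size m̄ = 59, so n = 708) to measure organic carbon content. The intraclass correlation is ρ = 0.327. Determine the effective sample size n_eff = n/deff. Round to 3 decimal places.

35.460

deff = 1 + (59 − 1)·0.327 = 1 + 18.966 = 19.966.
n_eff = 708 / 19.966 = 35.460.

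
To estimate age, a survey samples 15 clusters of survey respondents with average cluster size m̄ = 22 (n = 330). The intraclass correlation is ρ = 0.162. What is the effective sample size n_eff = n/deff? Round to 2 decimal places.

deff = 1 + (22 − 1)·0.162 = 1 + 3.402 = 4.402.
n_eff = 330 / 4.402 = 74.97.

74.97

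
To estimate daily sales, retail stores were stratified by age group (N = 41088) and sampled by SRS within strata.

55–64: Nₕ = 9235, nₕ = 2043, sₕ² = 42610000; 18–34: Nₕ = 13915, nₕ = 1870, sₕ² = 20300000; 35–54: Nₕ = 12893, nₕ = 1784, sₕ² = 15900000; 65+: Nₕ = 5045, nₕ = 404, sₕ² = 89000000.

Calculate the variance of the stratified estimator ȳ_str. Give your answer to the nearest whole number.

Var(ȳ_str) = Σₕ Wₕ²(1 − fₕ)sₕ²/nₕ with Wₕ = Nₕ/N, N = 41088.
55–64: Wₕ = 0.22476149; term = 0.22476149²·(1 − 0.22122361)·42610000/2043 = 820.53997.
18–34: Wₕ = 0.33866336; term = 0.33866336²·(1 − 0.13438735)·20300000/1870 = 1077.7411.
35–54: Wₕ = 0.31378991; term = 0.31378991²·(1 − 0.13836966)·15900000/1784 = 756.13827.
65+: Wₕ = 0.12278524; term = 0.12278524²·(1 − 0.08007929)·89000000/404 = 3055.2825.
Sum = 5709.7018.

5710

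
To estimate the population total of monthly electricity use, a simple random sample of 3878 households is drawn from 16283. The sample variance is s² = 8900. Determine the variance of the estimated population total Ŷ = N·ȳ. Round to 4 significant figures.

Var(Ŷ) = N²·Var(ȳ) = N²·(1 − n/N)·s²/n.
f = 3878/16283 = 0.23816250; Var(ȳ) = 0.76183750·8900/3878 = 1.7484151.
Var(Ŷ) = 16283² · 1.7484151 = 4.6356794 × 10^8.

4.636 × 10^8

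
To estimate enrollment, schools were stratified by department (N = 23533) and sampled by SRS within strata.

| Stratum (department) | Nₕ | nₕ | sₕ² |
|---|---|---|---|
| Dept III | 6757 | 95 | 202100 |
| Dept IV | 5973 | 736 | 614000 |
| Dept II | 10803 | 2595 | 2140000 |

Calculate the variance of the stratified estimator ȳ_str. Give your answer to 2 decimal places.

352.08

Var(ȳ_str) = Σₕ Wₕ²(1 − fₕ)sₕ²/nₕ with Wₕ = Nₕ/N, N = 23533.
Dept III: Wₕ = 0.28712871; term = 0.28712871²·(1 − 0.01405949)·202100/95 = 172.92057.
Dept IV: Wₕ = 0.25381379; term = 0.25381379²·(1 − 0.12322116)·614000/736 = 47.120626.
Dept II: Wₕ = 0.45905749; term = 0.45905749²·(1 − 0.24021105)·2140000/2595 = 132.0394.
Sum = 352.0806.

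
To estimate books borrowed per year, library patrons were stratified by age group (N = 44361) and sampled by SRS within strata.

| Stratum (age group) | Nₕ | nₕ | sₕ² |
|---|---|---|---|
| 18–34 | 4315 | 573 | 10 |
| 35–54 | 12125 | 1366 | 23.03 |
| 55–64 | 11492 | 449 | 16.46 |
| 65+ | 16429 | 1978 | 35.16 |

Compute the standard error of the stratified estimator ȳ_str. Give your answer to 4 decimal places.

Var(ȳ_str) = Σₕ Wₕ²(1 − fₕ)sₕ²/nₕ with Wₕ = Nₕ/N, N = 44361.
18–34: Wₕ = 0.09727012; term = 0.09727012²·(1 − 0.13279258)·10/573 = 1.4319482 × 10^-4.
35–54: Wₕ = 0.27332567; term = 0.27332567²·(1 − 0.11265979)·23.03/1366 = 0.0011176202.
55–64: Wₕ = 0.25905638; term = 0.25905638²·(1 − 0.03907066)·16.46/449 = 0.0023640874.
65+: Wₕ = 0.37034783; term = 0.37034783²·(1 − 0.12039686)·35.16/1978 = 0.0021445143.
Sum = 0.0057694167.
SE = √(0.0057694167) = 0.0760.

0.0760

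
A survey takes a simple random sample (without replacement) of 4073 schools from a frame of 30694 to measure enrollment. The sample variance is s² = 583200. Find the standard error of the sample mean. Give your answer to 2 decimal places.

Under SRS without replacement, Var(ȳ) = (1 − f)·s²/n with f = n/N = 4073/30694 = 0.13269694.
Var(ȳ) = (1 − 0.13269694)·583200/4073 = 0.86730306·143.18684 = 124.18638.
SE(ȳ) = √(124.18638) = 11.14.

11.14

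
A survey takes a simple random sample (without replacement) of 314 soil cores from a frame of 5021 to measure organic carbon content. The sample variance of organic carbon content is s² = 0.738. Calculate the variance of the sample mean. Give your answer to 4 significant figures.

Under SRS without replacement, Var(ȳ) = (1 − f)·s²/n with f = n/N = 314/5021 = 0.06253734.
Var(ȳ) = (1 − 0.06253734)·0.738/314 = 0.93746266·0.0023503185 = 0.0022033358.

0.002203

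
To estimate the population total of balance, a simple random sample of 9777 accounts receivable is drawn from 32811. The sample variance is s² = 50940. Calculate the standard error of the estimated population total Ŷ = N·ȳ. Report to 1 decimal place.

62751.1

Var(Ŷ) = N²·Var(ȳ) = N²·(1 − n/N)·s²/n.
f = 9777/32811 = 0.29797934; Var(ȳ) = 0.70202066·50940/9777 = 3.6576591.
Var(Ŷ) = 32811² · 3.6576591 = 3.9376958 × 10^9.
SE(Ŷ) = √(3.9376958 × 10^9) = 62751.1.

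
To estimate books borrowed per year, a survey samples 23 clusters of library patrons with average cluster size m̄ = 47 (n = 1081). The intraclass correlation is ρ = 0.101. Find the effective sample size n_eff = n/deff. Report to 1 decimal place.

191.5

deff = 1 + (47 − 1)·0.101 = 1 + 4.646 = 5.646.
n_eff = 1081 / 5.646 = 191.5.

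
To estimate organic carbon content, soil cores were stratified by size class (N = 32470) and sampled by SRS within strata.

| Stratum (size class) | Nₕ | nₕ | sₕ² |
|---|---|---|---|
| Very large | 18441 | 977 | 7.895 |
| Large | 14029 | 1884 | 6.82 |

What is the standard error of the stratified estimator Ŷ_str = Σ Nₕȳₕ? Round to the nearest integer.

1794

Var(Ŷ_str) = Σₕ Nₕ²(1 − fₕ)sₕ²/nₕ.
Very large: 18441²·(1 − 977/18441)·7.895/977 = 2.6024702 × 10^6.
Large: 14029²·(1 − 1884/14029)·6.82/1884 = 616776.35.
Sum = 3.2192466 × 10^6.
SE = √(3.2192466 × 10^6) = 1794.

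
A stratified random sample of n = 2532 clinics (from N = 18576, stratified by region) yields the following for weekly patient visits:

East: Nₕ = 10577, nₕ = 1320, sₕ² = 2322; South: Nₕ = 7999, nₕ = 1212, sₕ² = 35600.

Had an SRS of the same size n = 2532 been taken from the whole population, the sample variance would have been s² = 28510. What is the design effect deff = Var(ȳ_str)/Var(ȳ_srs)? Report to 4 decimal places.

0.5265

Var(ȳ_str) = Σ Wₕ²(1−fₕ)sₕ²/nₕ with Wₕ = Nₕ/18576:
  East: (10577/18576)²·(1−1320/10577)·2322/1320 = 0.49913342
  South: (7999/18576)²·(1−1212/7999)·35600/1212 = 4.6212187
  → Var(ȳ_str) = 5.1203521.
Var(ȳ_srs) = (1 − 2532/18576)·28510/2532 = 9.7250976.
deff = 5.1203521 / 9.7250976 = 0.5265.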